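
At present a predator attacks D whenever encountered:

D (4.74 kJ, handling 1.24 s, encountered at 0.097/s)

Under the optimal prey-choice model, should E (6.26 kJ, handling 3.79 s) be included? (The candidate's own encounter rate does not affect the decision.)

Yes

Current rate: (0.097×4.74)/(1 + 0.097×1.24) = 0.4104 kJ/s.
Profitability of E: 6.26/3.79 = 1.652 kJ/s.
1.652 > 0.4104, so adding E raises the average — include it.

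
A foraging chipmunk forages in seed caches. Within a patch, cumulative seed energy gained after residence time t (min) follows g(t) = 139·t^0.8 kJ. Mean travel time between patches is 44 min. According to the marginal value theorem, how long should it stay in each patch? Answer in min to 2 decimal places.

176.00 min

By the marginal value theorem, leave when the instantaneous gain rate g'(t) equals the habitat-wide average g(t)/(T + t).
g'(t) = 0.8·139·t^-0.2. Setting 0.8·139·t^-0.2 = 139·t^0.8/(44+t) gives 0.8(44+t) = t, so 0.20·t = 0.8×44.
t* = 0.8×44/0.20 = 176 min.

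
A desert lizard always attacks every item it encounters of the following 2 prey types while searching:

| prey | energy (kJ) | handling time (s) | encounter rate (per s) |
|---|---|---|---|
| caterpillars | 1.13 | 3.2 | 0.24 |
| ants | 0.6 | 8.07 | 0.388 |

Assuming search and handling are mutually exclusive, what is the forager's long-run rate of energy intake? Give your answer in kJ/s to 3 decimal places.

0.103 kJ/s

R = Σλ_iE_i / (1 + Σλ_ih_i)
Numerator: 0.24×1.13 + 0.388×0.6 = 0.504
Denominator: 1 + 0.24×3.2 + 0.388×8.07 = 4.899
R = 0.504/4.899 = 0.1029 kJ/s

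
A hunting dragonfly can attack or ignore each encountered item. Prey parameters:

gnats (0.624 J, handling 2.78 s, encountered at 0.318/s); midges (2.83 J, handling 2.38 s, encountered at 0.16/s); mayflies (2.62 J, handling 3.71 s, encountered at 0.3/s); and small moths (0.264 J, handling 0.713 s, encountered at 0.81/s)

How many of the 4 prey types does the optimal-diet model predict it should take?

Rank by E/h (J/s): midges 1.19, mayflies 0.706, small moths 0.37, gnats 0.224. Include each in turn until the next type's E/h falls below the running intake rate.
Rate on top 1: 0.3279. mayflies: 0.706 > 0.3279 → include.
Rate on top 2: 0.4968. small moths: 0.37 < 0.4968 → exclude; stop.
Optimal diet: midges, mayflies — 2 of 4 types.

2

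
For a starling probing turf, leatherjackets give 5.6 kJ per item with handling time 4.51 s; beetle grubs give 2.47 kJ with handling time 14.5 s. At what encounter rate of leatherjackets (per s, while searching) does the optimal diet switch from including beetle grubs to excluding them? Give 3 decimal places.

0.035 per s

At the threshold, the rate on leatherjackets alone equals the profitability of beetle grubs: λ·5.6/(1 + λ·4.51) = 2.47/14.5 = 0.1703.
Rearranging, λ(5.6 − 0.1703×4.51) = 0.1703, so λ = 0.1703/4.832 = 0.03526 per s.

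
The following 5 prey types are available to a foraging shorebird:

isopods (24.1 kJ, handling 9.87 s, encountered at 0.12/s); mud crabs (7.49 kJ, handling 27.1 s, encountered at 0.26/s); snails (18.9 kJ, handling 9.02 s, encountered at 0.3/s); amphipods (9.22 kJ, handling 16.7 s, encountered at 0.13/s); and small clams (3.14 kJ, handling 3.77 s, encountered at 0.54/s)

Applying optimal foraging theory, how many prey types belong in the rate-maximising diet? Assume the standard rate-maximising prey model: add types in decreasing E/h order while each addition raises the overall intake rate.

2

Rank by E/h (kJ/s): isopods 2.44, snails 2.1, small clams 0.833, amphipods 0.552, mud crabs 0.276. Include each in turn until the next type's E/h falls below the running intake rate.
Rate on top 1: 1.324. snails: 2.1 > 1.324 → include.
Rate on top 2: 1.751. small clams: 0.833 < 1.751 → exclude; stop.
Optimal diet: isopods, snails — 2 of 5 types.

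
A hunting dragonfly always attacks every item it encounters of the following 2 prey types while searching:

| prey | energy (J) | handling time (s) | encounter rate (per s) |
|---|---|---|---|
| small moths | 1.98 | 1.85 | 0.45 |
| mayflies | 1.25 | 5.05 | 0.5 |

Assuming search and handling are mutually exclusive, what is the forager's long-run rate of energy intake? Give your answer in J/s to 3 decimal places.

R = (0.45×1.98 + 0.5×1.25) / (1 + 0.45×1.85 + 0.5×5.05) = 1.516/4.357 = 0.3479 J/s.

0.348 J/s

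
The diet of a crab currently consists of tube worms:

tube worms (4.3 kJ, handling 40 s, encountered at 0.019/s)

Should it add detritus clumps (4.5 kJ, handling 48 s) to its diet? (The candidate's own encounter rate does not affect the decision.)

Current rate: (0.019×4.3)/(1 + 0.019×40) = 0.04642 kJ/s.
Profitability of detritus clumps: 4.5/48 = 0.09375 kJ/s.
Since 0.09375 > R, including detritus clumps increases the long-run rate.

Yes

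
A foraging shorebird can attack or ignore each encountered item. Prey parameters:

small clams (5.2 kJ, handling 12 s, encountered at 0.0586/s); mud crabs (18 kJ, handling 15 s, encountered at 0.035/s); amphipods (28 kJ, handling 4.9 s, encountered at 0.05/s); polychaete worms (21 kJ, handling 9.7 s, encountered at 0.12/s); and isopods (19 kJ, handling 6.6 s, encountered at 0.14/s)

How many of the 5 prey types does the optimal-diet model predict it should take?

3

Profitabilities (E/h, kJ/s): amphipods 5.71, isopods 2.88, polychaete worms 2.16, mud crabs 1.2, small clams 0.433. Add prey in this order while the next type's profitability exceeds the intake rate on those already taken.
Rate on top 1: 1.124. isopods: 2.88 > 1.124 → include.
Rate on top 2: 1.872. polychaete worms: 2.16 > 1.872 → include.
Rate on top 3: 1.974. mud crabs: 1.2 < 1.974 → exclude; stop.
Optimal diet: amphipods, isopods, polychaete worms — 3 of 5 types.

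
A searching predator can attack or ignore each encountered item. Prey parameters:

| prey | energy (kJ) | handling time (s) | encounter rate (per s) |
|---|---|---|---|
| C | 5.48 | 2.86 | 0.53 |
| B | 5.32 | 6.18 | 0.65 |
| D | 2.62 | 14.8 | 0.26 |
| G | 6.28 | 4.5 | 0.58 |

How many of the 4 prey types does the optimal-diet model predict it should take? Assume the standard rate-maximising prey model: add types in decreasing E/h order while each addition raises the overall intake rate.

2

Profitabilities (E/h, kJ/s): C 1.92, G 1.4, B 0.861, D 0.177. Add prey in this order while the next type's profitability exceeds the intake rate on those already taken.
Rate on top 1: 1.154. G: 1.4 > 1.154 → include.
Rate on top 2: 1.277. B: 0.861 < 1.277 → exclude; stop.
Optimal diet: C, G — 2 of 4 types.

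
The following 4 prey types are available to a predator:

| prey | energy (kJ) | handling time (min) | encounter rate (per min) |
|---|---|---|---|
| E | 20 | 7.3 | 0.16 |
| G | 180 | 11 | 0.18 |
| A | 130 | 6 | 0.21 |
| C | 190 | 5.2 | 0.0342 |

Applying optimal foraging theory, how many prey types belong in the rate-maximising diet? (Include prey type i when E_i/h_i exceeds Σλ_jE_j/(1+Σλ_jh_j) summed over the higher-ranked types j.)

Rank by E/h (kJ/min): C 36.5, A 21.7, G 16.4, E 2.74. Include each in turn until the next type's E/h falls below the running intake rate.
Rate on top 1: 5.517. A: 21.7 > 5.517 → include.
Rate on top 2: 13.86. G: 16.4 > 13.86 → include.
Rate on top 3: 14.98. E: 2.74 < 14.98 → exclude; stop.
Optimal diet: C, A, G — 3 of 4 types.

3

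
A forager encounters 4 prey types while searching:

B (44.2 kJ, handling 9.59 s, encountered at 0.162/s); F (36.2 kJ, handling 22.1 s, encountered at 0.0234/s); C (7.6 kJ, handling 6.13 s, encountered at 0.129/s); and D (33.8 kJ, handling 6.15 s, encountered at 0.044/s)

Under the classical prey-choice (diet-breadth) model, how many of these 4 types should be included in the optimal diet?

2

Profitabilities (E/h, kJ/s): D 5.5, B 4.61, F 1.64, C 1.24. Add prey in this order while the next type's profitability exceeds the intake rate on those already taken.
Rate on top 1: 1.17. B: 4.61 > 1.17 → include.
Rate on top 2: 3.062. F: 1.64 < 3.062 → exclude; stop.
Optimal diet: D, B — 2 of 4 types.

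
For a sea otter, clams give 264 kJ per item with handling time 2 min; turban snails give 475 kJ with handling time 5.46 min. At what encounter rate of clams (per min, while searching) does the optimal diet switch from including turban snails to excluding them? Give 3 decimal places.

Drop turban snails once their profitability E₂/h₂ falls below the rate achievable on clams alone: E₂/h₂ = λE₁/(1 + λh₁).
Solve for λ: λE₁h₂ = E₂(1 + λh₁) → λ(E₁h₂ − E₂h₁) = E₂ → λ = E₂/(E₁h₂ − E₂h₁).
λ = 475/(264×5.46 − 475×2) = 475/491.4 = 0.9665 per min.

0.967 per min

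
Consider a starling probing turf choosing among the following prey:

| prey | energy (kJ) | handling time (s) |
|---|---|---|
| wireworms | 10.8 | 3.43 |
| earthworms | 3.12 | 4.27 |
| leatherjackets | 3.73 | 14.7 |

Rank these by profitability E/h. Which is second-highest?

earthworms

Profitability E/h (kJ/s): wireworms = 10.8/3.43 = 3.15, earthworms = 3.12/4.27 = 0.731, leatherjackets = 3.73/14.7 = 0.254.
Ranked: wireworms > earthworms > leatherjackets.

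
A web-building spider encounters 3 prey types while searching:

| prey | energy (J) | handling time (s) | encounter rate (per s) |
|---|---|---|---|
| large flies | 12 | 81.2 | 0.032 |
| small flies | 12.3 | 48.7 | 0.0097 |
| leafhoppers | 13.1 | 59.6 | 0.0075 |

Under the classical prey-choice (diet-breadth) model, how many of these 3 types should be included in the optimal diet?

3

E/h in descending order: small flies 0.253, leafhoppers 0.22, large flies 0.148 J/s. The optimal diet is the largest prefix of this list for which every included type satisfies E_i/h_i > R on the types above it.
Rate on top 1: 0.08103. leafhoppers: 0.22 > 0.08103 → include.
Rate on top 2: 0.1133. large flies: 0.148 > 0.1133 → include.
Optimal diet: small flies, leafhoppers, large flies — 3 of 3 types.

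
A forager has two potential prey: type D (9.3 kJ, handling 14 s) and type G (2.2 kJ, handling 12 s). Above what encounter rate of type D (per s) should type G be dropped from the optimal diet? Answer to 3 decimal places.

Drop type G once their profitability E₂/h₂ falls below the rate achievable on type D alone: E₂/h₂ = λE₁/(1 + λh₁).
Solve for λ: λE₁h₂ = E₂(1 + λh₁) → λ(E₁h₂ − E₂h₁) = E₂ → λ = E₂/(E₁h₂ − E₂h₁).
λ = 2.2/(9.3×12 − 2.2×14) = 2.2/80.8 = 0.02723 per s.

0.027 per s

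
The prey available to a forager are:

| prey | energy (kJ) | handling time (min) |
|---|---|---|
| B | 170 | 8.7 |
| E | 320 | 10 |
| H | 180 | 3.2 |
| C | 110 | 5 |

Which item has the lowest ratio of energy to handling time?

B

In descending order of E/h:
H: 180/3.2 = 56.2 kJ/min
E: 320/10 = 32 kJ/min
C: 110/5 = 22 kJ/min
B: 170/8.7 = 19.5 kJ/min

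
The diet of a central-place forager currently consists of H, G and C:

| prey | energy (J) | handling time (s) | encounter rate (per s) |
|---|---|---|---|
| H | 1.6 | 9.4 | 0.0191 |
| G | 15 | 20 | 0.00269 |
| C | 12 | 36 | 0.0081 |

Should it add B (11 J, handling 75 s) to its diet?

Current rate: (0.0191×1.6 + 0.00269×15 + 0.0081×12)/(1 + 0.0191×9.4 + 0.00269×20 + 0.0081×36) = 0.1102 J/s.
B: E/h = 11/75 = 0.1467 J/s.
Since 0.1467 > R, including B increases the long-run rate.

Yes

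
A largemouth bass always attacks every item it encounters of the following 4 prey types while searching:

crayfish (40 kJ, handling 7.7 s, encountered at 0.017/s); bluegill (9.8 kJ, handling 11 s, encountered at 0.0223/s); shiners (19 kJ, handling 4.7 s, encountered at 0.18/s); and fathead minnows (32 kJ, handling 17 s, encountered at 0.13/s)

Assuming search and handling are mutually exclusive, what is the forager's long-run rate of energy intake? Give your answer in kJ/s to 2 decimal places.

R = (0.017×40 + 0.0223×9.8 + 0.18×19 + 0.13×32) / (1 + 0.017×7.7 + 0.0223×11 + 0.18×4.7 + 0.13×17) = 8.479/4.432 = 1.913 kJ/s.

1.91 kJ/s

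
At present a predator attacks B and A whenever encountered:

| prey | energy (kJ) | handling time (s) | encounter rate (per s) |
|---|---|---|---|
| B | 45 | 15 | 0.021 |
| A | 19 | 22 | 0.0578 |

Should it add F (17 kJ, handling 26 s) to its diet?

Intake rate on the current diet: R = (0.021×45 + 0.0578×19) / (1 + 0.021×15 + 0.0578×22) = 2.043/2.587 = 0.7899 kJ/s.
F: E/h = 17/26 = 0.6538 kJ/s.
0.6538 < 0.7899, so adding F would lower the average — exclude it.

No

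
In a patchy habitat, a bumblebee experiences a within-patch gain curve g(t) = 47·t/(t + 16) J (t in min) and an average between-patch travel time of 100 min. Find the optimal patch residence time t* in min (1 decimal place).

Maximise g(t)/(T+t): set derivative to zero → g'(t)(T+t) = g(t).
g'(t) = 47·16/(t + 16)². Setting 47·16/(t+16)² = 47t/[(t+16)(100+t)] gives 16(100+t) = t(t+16), so t² = 16×100 = 1600.
t* = √1600 = 40 min.

40.0 min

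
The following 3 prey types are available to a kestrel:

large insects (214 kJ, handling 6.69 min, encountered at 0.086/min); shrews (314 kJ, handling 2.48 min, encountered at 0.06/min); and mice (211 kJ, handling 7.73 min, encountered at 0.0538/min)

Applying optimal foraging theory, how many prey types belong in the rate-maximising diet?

Profitabilities (E/h, kJ/min): shrews 127, large insects 32, mice 27.3. Add prey in this order while the next type's profitability exceeds the intake rate on those already taken.
Rate on top 1: 16.4. large insects: 32 > 16.4 → include.
Rate on top 2: 21.6. mice: 27.3 > 21.6 → include.
Optimal diet: shrews, large insects, mice — 3 of 3 types.

3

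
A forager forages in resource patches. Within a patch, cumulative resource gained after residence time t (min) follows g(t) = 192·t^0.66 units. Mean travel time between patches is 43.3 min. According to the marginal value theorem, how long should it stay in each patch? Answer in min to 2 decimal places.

84.05 min

Maximise g(t)/(T+t): set derivative to zero → g'(t)(T+t) = g(t).
g'(t) = 0.66·192·t^-0.34. Setting 0.66·192·t^-0.34 = 192·t^0.66/(43.3+t) gives 0.66(43.3+t) = t, so 0.34·t = 0.66×43.3.
t* = 0.66×43.3/0.34 = 84.05 min.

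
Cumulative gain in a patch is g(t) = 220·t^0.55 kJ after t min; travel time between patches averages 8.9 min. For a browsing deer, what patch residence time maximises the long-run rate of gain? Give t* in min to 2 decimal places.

10.88 min

Maximise g(t)/(T+t): set derivative to zero → g'(t)(T+t) = g(t).
g'(t) = 0.55·220·t^-0.45. Setting 0.55·220·t^-0.45 = 220·t^0.55/(8.9+t) gives 0.55(8.9+t) = t, so 0.45·t = 0.55×8.9.
t* = 0.55×8.9/0.45 = 10.88 min.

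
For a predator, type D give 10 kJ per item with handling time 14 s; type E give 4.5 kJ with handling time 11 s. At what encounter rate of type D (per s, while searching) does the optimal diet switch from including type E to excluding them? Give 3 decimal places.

Drop type E once their profitability E₂/h₂ falls below the rate achievable on type D alone: E₂/h₂ = λE₁/(1 + λh₁).
Solve for λ: λE₁h₂ = E₂(1 + λh₁) → λ(E₁h₂ − E₂h₁) = E₂ → λ = E₂/(E₁h₂ − E₂h₁).
λ = 4.5/(10×11 − 4.5×14) = 4.5/47 = 0.09574 per s.

0.096 per s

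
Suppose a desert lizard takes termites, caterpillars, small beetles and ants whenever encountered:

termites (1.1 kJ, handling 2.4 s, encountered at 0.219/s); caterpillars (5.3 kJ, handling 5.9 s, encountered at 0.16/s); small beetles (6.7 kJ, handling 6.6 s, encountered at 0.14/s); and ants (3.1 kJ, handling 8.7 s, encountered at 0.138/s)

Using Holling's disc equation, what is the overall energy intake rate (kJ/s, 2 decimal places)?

R = Σλ_iE_i / (1 + Σλ_ih_i)
Numerator: 0.219×1.1 + 0.16×5.3 + 0.14×6.7 + 0.138×3.1 = 2.455
Denominator: 1 + 0.219×2.4 + 0.16×5.9 + 0.14×6.6 + 0.138×8.7 = 4.594
R = 2.455/4.594 = 0.5343 kJ/s

0.53 kJ/s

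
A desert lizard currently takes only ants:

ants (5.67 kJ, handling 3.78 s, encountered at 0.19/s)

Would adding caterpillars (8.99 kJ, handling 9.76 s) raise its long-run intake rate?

On ants alone, R = ΣλE/(1+Σλh) = 1.077/1.718 = 0.627 kJ/s.
caterpillars: E/h = 8.99/9.76 = 0.9211 kJ/s.
Since 0.9211 > R, including caterpillars increases the long-run rate.

Yes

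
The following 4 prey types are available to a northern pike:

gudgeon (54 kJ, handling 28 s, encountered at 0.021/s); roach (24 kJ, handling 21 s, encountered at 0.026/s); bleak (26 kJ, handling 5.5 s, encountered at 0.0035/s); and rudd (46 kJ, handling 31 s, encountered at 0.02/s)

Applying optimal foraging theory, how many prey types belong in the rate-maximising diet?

4

Profitabilities (E/h, kJ/s): bleak 4.73, gudgeon 1.93, rudd 1.48, roach 1.14. Add prey in this order while the next type's profitability exceeds the intake rate on those already taken.
Rate on top 1: 0.08928. gudgeon: 1.93 > 0.08928 → include.
Rate on top 2: 0.7622. rudd: 1.48 > 0.7622 → include.
Rate on top 3: 0.9631. roach: 1.14 > 0.9631 → include.
Optimal diet: bleak, gudgeon, rudd, roach — 4 of 4 types.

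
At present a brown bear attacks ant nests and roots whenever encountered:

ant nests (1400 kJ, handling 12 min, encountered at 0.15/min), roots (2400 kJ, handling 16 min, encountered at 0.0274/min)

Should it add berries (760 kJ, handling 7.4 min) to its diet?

Yes

Intake rate on the current diet: R = (0.15×1400 + 0.0274×2400) / (1 + 0.15×12 + 0.0274×16) = 275.8/3.238 = 85.15 kJ/min.
berries: E/h = 760/7.4 = 102.7 kJ/min.
102.7 > 85.15, so adding berries raises the average — include it.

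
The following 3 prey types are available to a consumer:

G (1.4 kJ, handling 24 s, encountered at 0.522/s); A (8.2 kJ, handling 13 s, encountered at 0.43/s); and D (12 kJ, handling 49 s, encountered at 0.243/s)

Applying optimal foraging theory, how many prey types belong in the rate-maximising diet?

Rank by E/h (kJ/s): A 0.631, D 0.245, G 0.0583. Include each in turn until the next type's E/h falls below the running intake rate.
Rate on top 1: 0.5351. D: 0.245 < 0.5351 → exclude; stop.
Optimal diet: A — 1 of 3 types.

1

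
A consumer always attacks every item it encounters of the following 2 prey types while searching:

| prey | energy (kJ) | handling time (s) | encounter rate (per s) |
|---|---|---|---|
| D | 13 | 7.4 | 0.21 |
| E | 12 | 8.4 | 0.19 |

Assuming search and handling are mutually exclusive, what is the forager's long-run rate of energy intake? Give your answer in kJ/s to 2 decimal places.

1.21 kJ/s

R = Σλ_iE_i / (1 + Σλ_ih_i)
Numerator: 0.21×13 + 0.19×12 = 5.01
Denominator: 1 + 0.21×7.4 + 0.19×8.4 = 4.15
R = 5.01/4.15 = 1.207 kJ/s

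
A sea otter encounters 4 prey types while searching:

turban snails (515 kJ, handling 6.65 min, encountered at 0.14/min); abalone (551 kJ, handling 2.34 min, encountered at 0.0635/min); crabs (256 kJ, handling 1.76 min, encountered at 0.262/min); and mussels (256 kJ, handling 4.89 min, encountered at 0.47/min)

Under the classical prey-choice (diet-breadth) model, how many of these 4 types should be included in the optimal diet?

3

E/h in descending order: abalone 235, crabs 145, turban snails 77.4, mussels 52.4 kJ/min. The optimal diet is the largest prefix of this list for which every included type satisfies E_i/h_i > R on the types above it.
Rate on top 1: 30.46. crabs: 145 > 30.46 → include.
Rate on top 2: 63.4. turban snails: 77.4 > 63.4 → include.
Rate on top 3: 68.55. mussels: 52.4 < 68.55 → exclude; stop.
Optimal diet: abalone, crabs, turban snails — 3 of 4 types.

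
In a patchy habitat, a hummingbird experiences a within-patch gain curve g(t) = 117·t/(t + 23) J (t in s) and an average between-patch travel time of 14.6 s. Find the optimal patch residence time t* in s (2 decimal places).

18.32 s

By the marginal value theorem, leave when the instantaneous gain rate g'(t) equals the habitat-wide average g(t)/(T + t).
g'(t) = 117·23/(t + 23)². Setting 117·23/(t+23)² = 117t/[(t+23)(14.6+t)] gives 23(14.6+t) = t(t+23), so t² = 23×14.6 = 335.8.
t* = √335.8 = 18.32 s.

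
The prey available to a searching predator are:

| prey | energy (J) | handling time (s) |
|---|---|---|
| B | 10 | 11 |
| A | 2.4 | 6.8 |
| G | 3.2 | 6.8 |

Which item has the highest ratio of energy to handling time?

In descending order of E/h:
B: 10/11 = 0.909 J/s
G: 3.2/6.8 = 0.471 J/s
A: 2.4/6.8 = 0.353 J/s

B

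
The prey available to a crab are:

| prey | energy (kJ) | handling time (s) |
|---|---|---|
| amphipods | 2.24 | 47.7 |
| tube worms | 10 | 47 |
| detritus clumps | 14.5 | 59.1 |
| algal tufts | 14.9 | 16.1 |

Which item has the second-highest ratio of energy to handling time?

In descending order of E/h:
algal tufts: 14.9/16.1 = 0.925 kJ/s
detritus clumps: 14.5/59.1 = 0.245 kJ/s
tube worms: 10/47 = 0.213 kJ/s
amphipods: 2.24/47.7 = 0.047 kJ/s

detritus clumps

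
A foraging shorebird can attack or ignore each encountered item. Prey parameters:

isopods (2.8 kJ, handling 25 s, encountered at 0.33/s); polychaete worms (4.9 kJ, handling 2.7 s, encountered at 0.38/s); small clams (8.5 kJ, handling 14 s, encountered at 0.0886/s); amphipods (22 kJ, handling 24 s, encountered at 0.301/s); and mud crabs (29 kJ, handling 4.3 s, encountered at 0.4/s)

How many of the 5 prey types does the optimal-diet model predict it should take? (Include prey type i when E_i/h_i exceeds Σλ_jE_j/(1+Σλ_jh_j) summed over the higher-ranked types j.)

Rank by E/h (kJ/s): mud crabs 6.74, polychaete worms 1.81, amphipods 0.917, small clams 0.607, isopods 0.112. Include each in turn until the next type's E/h falls below the running intake rate.
Rate on top 1: 4.265. polychaete worms: 1.81 < 4.265 → exclude; stop.
Optimal diet: mud crabs — 1 of 5 types.

1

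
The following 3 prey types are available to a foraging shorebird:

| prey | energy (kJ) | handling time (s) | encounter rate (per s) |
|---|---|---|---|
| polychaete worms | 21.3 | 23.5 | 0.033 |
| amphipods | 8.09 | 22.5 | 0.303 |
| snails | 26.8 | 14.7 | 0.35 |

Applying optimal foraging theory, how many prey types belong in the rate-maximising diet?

Profitabilities (E/h, kJ/s): snails 1.82, polychaete worms 0.906, amphipods 0.36. Add prey in this order while the next type's profitability exceeds the intake rate on those already taken.
Rate on top 1: 1.526. polychaete worms: 0.906 < 1.526 → exclude; stop.
Optimal diet: snails — 1 of 3 types.

1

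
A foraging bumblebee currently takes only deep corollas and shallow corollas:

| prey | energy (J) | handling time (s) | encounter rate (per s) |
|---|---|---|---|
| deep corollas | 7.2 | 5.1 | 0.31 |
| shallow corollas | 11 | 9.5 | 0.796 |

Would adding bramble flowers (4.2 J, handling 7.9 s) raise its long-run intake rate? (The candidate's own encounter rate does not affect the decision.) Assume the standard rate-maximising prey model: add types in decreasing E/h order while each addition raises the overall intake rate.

No

Current rate: (0.31×7.2 + 0.796×11)/(1 + 0.31×5.1 + 0.796×9.5) = 1.083 J/s.
bramble flowers: E/h = 4.2/7.9 = 0.5316 J/s.
0.5316 < 1.083, so adding bramble flowers would lower the average — exclude it.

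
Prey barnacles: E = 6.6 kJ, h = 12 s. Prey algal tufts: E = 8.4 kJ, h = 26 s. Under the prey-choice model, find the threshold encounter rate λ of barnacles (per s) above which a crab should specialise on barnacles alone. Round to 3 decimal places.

0.119 per s

At the threshold, the rate on barnacles alone equals the profitability of algal tufts: λ·6.6/(1 + λ·12) = 8.4/26 = 0.3231.
Rearranging, λ(6.6 − 0.3231×12) = 0.3231, so λ = 0.3231/2.723 = 0.1186 per s.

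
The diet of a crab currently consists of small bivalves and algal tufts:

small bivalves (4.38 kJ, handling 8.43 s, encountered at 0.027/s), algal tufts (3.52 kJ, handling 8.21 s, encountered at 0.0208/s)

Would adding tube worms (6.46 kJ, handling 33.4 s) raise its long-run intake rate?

Current rate: (0.027×4.38 + 0.0208×3.52)/(1 + 0.027×8.43 + 0.0208×8.21) = 0.1369 kJ/s.
tube worms: E/h = 6.46/33.4 = 0.1934 kJ/s.
0.1934 > 0.1369, so adding tube worms raises the average — include it.

Yes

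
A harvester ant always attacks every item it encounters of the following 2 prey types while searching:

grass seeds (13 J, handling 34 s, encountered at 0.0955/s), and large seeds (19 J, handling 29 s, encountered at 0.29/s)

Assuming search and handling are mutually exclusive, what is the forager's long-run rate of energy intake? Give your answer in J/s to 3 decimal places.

0.533 J/s

R = Σλ_iE_i / (1 + Σλ_ih_i)
Numerator: 0.0955×13 + 0.29×19 = 6.752
Denominator: 1 + 0.0955×34 + 0.29×29 = 12.66
R = 6.752/12.66 = 0.5334 J/s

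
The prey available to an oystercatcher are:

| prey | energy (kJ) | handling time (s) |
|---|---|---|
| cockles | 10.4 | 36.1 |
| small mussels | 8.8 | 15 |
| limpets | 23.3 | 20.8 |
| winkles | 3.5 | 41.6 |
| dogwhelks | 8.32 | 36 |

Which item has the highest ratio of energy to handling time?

limpets

In descending order of E/h:
limpets: 23.3/20.8 = 1.12 kJ/s
small mussels: 8.8/15 = 0.587 kJ/s
cockles: 10.4/36.1 = 0.288 kJ/s
dogwhelks: 8.32/36 = 0.231 kJ/s
winkles: 3.5/41.6 = 0.0841 kJ/s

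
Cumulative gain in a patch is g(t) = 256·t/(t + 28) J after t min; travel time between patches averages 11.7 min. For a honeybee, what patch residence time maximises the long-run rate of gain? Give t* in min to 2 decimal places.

18.10 min

Maximise g(t)/(T+t): set derivative to zero → g'(t)(T+t) = g(t).
g'(t) = 256·28/(t + 28)². Setting 256·28/(t+28)² = 256t/[(t+28)(11.7+t)] gives 28(11.7+t) = t(t+28), so t² = 28×11.7 = 327.6.
t* = √327.6 = 18.1 min.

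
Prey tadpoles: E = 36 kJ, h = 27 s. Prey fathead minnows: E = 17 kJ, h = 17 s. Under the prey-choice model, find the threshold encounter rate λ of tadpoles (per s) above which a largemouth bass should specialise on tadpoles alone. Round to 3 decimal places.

The zero-one rule: include fathead minnows iff E₂/h₂ > λE₁/(1+λh₁). Equality gives the switch point.
λE₁h₂ = E₂ + λE₂h₁ ⇒ λ = E₂/(E₁h₂ − E₂h₁) = 17/(612 − 459) = 0.1111 per s.

0.111 per s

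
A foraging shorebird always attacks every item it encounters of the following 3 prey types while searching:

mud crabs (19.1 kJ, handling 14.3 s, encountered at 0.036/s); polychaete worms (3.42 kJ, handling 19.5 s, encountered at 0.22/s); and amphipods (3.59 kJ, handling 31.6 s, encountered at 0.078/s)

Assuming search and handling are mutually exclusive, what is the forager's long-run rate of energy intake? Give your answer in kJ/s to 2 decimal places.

0.21 kJ/s

Energy encountered per unit search time: 0.036×19.1 + 0.22×3.42 + 0.078×3.59 = 1.72 kJ/s.
Handling time per unit search time: 0.036×14.3 + 0.22×19.5 + 0.078×31.6 = 7.27.
Rate = 1.72/(1 + 7.27) = 0.208 kJ/s.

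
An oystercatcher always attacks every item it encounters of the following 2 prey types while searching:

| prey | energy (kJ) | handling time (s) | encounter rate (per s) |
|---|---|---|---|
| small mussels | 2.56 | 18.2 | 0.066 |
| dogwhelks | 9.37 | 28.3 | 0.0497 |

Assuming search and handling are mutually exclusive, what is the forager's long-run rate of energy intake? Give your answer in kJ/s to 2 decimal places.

R = (0.066×2.56 + 0.0497×9.37) / (1 + 0.066×18.2 + 0.0497×28.3) = 0.6346/3.608 = 0.1759 kJ/s.

0.18 kJ/s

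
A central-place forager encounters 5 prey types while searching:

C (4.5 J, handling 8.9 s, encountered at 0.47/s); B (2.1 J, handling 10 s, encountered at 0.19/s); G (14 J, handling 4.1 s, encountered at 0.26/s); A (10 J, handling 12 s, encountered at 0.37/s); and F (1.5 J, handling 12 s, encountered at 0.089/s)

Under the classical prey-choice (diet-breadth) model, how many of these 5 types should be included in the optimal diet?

Profitabilities (E/h, J/s): G 3.41, A 0.833, C 0.506, B 0.21, F 0.125. Add prey in this order while the next type's profitability exceeds the intake rate on those already taken.
Rate on top 1: 1.762. A: 0.833 < 1.762 → exclude; stop.
Optimal diet: G — 1 of 5 types.

1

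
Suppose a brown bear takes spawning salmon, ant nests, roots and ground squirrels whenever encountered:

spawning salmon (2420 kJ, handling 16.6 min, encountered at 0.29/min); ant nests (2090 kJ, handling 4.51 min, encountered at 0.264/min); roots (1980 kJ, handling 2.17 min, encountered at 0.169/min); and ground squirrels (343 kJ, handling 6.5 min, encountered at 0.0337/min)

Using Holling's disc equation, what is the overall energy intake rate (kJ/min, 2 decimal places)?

210.76 kJ/min

R = (0.29×2420 + 0.264×2090 + 0.169×1980 + 0.0337×343) / (1 + 0.29×16.6 + 0.264×4.51 + 0.169×2.17 + 0.0337×6.5) = 1600/7.59 = 210.8 kJ/min.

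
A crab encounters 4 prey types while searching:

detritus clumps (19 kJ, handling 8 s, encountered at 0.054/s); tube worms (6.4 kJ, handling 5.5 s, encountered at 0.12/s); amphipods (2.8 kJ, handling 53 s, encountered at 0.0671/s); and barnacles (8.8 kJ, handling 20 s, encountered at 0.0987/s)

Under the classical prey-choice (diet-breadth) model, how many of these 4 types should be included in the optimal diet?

2

Rank by E/h (kJ/s): detritus clumps 2.38, tube worms 1.16, barnacles 0.44, amphipods 0.0528. Include each in turn until the next type's E/h falls below the running intake rate.
Rate on top 1: 0.7165. tube worms: 1.16 > 0.7165 → include.
Rate on top 2: 0.8576. barnacles: 0.44 < 0.8576 → exclude; stop.
Optimal diet: detritus clumps, tube worms — 2 of 4 types.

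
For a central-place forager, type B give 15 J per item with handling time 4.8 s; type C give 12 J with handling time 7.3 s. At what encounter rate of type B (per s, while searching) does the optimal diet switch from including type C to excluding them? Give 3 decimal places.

The zero-one rule: include type C iff E₂/h₂ > λE₁/(1+λh₁). Equality gives the switch point.
λE₁h₂ = E₂ + λE₂h₁ ⇒ λ = E₂/(E₁h₂ − E₂h₁) = 12/(109.5 − 57.6) = 0.2312 per s.

0.231 per s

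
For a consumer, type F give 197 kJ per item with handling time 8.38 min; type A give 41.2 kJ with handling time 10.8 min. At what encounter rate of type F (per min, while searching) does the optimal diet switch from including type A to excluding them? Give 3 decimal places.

0.023 per min

Drop type A once their profitability E₂/h₂ falls below the rate achievable on type F alone: E₂/h₂ = λE₁/(1 + λh₁).
Solve for λ: λE₁h₂ = E₂(1 + λh₁) → λ(E₁h₂ − E₂h₁) = E₂ → λ = E₂/(E₁h₂ − E₂h₁).
λ = 41.2/(197×10.8 − 41.2×8.38) = 41.2/1782 = 0.02312 per min.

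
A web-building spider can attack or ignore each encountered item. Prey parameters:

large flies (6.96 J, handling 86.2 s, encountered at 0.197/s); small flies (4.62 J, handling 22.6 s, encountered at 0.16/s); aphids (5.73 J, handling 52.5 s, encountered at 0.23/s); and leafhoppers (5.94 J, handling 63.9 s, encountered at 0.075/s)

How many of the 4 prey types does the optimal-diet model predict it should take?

1

Profitabilities (E/h, J/s): small flies 0.204, aphids 0.109, leafhoppers 0.093, large flies 0.0807. Add prey in this order while the next type's profitability exceeds the intake rate on those already taken.
Rate on top 1: 0.1601. aphids: 0.109 < 0.1601 → exclude; stop.
Optimal diet: small flies — 1 of 4 types.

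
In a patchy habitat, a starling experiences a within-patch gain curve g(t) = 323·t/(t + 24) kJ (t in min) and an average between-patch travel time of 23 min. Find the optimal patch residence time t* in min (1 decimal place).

By the marginal value theorem, leave when the instantaneous gain rate g'(t) equals the habitat-wide average g(t)/(T + t).
g'(t) = 323·24/(t + 24)². Setting 323·24/(t+24)² = 323t/[(t+24)(23+t)] gives 24(23+t) = t(t+24), so t² = 24×23 = 552.
t* = √552 = 23.49 min.

23.5 min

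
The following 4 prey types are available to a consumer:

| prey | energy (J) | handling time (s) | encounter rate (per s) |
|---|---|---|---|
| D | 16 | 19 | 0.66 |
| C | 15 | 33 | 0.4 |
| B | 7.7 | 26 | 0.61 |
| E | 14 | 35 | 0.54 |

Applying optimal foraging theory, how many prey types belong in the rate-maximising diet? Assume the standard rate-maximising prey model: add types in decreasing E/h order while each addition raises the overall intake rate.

1

Profitabilities (E/h, J/s): D 0.842, C 0.455, E 0.4, B 0.296. Add prey in this order while the next type's profitability exceeds the intake rate on those already taken.
Rate on top 1: 0.7799. C: 0.455 < 0.7799 → exclude; stop.
Optimal diet: D — 1 of 4 types.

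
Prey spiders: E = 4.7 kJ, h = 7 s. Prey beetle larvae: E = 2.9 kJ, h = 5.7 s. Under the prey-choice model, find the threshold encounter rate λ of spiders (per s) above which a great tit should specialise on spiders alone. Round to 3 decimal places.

0.447 per s

Drop beetle larvae once their profitability E₂/h₂ falls below the rate achievable on spiders alone: E₂/h₂ = λE₁/(1 + λh₁).
Solve for λ: λE₁h₂ = E₂(1 + λh₁) → λ(E₁h₂ − E₂h₁) = E₂ → λ = E₂/(E₁h₂ − E₂h₁).
λ = 2.9/(4.7×5.7 − 2.9×7) = 2.9/6.49 = 0.4468 per s.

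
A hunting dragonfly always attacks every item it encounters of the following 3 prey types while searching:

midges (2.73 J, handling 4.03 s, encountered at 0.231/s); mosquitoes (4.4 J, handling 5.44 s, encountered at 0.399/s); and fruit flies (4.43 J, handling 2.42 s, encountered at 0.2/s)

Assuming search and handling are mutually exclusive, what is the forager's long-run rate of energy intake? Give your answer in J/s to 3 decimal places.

R = (0.231×2.73 + 0.399×4.4 + 0.2×4.43) / (1 + 0.231×4.03 + 0.399×5.44 + 0.2×2.42) = 3.272/4.585 = 0.7136 J/s.

0.714 J/s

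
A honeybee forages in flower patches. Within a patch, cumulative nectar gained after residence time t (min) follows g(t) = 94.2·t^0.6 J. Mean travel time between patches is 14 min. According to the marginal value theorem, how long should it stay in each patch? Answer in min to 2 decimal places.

Maximise g(t)/(T+t): set derivative to zero → g'(t)(T+t) = g(t).
g'(t) = 0.6·94.2·t^-0.4. Setting 0.6·94.2·t^-0.4 = 94.2·t^0.6/(14+t) gives 0.6(14+t) = t, so 0.40·t = 0.6×14.
t* = 0.6×14/0.40 = 21 min.

21.00 min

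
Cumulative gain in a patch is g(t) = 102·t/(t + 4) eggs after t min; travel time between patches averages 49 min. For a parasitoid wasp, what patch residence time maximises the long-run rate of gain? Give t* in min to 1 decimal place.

14.0 min

Maximise g(t)/(T+t): set derivative to zero → g'(t)(T+t) = g(t).
g'(t) = 102·4/(t + 4)². Setting 102·4/(t+4)² = 102t/[(t+4)(49+t)] gives 4(49+t) = t(t+4), so t² = 4×49 = 196.
t* = √196 = 14 min.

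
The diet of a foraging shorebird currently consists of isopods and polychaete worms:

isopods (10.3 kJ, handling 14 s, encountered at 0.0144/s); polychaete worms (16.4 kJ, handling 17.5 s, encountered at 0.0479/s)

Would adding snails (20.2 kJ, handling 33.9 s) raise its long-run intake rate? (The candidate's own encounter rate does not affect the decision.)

On isopods and polychaete worms alone, R = ΣλE/(1+Σλh) = 0.9339/2.04 = 0.4578 kJ/s.
Profitability of snails: 20.2/33.9 = 0.5959 kJ/s.
Since 0.5959 > R, including snails increases the long-run rate.

Yes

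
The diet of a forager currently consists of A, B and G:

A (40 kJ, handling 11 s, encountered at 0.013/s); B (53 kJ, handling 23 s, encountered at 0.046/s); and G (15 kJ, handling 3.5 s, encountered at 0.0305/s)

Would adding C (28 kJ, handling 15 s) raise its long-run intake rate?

Intake rate on the current diet: R = (0.013×40 + 0.046×53 + 0.0305×15) / (1 + 0.013×11 + 0.046×23 + 0.0305×3.5) = 3.416/2.308 = 1.48 kJ/s.
Profitability of C: 28/15 = 1.867 kJ/s.
Since 1.867 > R, including C increases the long-run rate.

Yes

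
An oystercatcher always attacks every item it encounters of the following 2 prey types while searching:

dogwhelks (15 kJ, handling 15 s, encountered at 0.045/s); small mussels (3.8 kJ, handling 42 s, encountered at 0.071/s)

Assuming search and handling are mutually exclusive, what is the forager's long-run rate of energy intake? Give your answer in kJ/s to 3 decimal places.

0.203 kJ/s

R = (0.045×15 + 0.071×3.8) / (1 + 0.045×15 + 0.071×42) = 0.9448/4.657 = 0.2029 kJ/s.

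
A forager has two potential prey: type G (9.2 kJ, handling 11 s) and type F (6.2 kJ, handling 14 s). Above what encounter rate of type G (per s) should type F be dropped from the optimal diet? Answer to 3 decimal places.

The zero-one rule: include type F iff E₂/h₂ > λE₁/(1+λh₁). Equality gives the switch point.
λE₁h₂ = E₂ + λE₂h₁ ⇒ λ = E₂/(E₁h₂ − E₂h₁) = 6.2/(128.8 − 68.2) = 0.1023 per s.

0.102 per s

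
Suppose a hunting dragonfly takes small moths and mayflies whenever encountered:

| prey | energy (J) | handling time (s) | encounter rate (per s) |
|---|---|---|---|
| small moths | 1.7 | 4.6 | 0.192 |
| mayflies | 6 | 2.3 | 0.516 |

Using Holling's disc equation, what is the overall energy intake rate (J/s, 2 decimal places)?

1.11 J/s

R = Σλ_iE_i / (1 + Σλ_ih_i)
Numerator: 0.192×1.7 + 0.516×6 = 3.422
Denominator: 1 + 0.192×4.6 + 0.516×2.3 = 3.07
R = 3.422/3.07 = 1.115 J/s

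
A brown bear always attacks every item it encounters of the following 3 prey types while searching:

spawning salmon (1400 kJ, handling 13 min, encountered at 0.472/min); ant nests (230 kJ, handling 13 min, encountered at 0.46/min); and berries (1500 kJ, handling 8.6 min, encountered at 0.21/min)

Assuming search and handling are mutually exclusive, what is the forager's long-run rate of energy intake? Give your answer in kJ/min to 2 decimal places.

72.48 kJ/min

R = Σλ_iE_i / (1 + Σλ_ih_i)
Numerator: 0.472×1400 + 0.46×230 + 0.21×1500 = 1082
Denominator: 1 + 0.472×13 + 0.46×13 + 0.21×8.6 = 14.92
R = 1082/14.92 = 72.48 kJ/min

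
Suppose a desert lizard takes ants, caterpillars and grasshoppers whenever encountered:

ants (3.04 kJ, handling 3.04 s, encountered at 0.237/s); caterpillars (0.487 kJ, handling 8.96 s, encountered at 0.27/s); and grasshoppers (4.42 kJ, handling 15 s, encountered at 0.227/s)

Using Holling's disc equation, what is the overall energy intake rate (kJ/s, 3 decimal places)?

0.246 kJ/s

R = Σλ_iE_i / (1 + Σλ_ih_i)
Numerator: 0.237×3.04 + 0.27×0.487 + 0.227×4.42 = 1.855
Denominator: 1 + 0.237×3.04 + 0.27×8.96 + 0.227×15 = 7.545
R = 1.855/7.545 = 0.2459 kJ/s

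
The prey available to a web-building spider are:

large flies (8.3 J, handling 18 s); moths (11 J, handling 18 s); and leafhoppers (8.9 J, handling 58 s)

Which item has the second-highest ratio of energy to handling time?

large flies

In descending order of E/h:
moths: 11/18 = 0.611 J/s
large flies: 8.3/18 = 0.461 J/s
leafhoppers: 8.9/58 = 0.153 J/s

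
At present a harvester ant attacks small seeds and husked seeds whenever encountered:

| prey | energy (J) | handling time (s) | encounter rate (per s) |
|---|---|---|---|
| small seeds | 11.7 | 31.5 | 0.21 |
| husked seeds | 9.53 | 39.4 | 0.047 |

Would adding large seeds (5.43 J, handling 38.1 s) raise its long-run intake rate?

No

Intake rate on the current diet: R = (0.21×11.7 + 0.047×9.53) / (1 + 0.21×31.5 + 0.047×39.4) = 2.905/9.467 = 0.3069 J/s.
Profitability of large seeds: 5.43/38.1 = 0.1425 J/s.
0.1425 < 0.3069, so adding large seeds would lower the average — exclude it.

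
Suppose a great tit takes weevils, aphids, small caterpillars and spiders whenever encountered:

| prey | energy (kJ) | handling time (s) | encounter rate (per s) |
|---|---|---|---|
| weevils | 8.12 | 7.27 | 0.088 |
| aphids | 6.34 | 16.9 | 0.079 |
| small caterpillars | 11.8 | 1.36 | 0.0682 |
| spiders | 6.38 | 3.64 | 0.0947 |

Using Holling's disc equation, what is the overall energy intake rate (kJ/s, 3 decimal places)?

0.769 kJ/s

R = Σλ_iE_i / (1 + Σλ_ih_i)
Numerator: 0.088×8.12 + 0.079×6.34 + 0.0682×11.8 + 0.0947×6.38 = 2.624
Denominator: 1 + 0.088×7.27 + 0.079×16.9 + 0.0682×1.36 + 0.0947×3.64 = 3.412
R = 2.624/3.412 = 0.7691 kJ/s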